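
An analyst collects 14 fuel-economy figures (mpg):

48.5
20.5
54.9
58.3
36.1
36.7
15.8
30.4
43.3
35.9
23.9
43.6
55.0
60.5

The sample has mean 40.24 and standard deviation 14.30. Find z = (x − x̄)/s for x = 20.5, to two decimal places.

-1.38

z = (20.5 − 40.24) / 14.30 = -1.38.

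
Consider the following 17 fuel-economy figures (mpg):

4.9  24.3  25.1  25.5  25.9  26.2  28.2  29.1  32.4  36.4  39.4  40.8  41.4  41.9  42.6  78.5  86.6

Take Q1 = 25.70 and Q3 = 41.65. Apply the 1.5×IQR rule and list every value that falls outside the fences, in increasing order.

IQR = Q3 − Q1 = 41.65 − 25.70 = 15.95.
Lower fence = Q1 − 1.5·IQR = 25.70 − 23.925 = 1.775.
Upper fence = Q3 + 1.5·IQR = 41.65 + 23.925 = 65.575.
78.5 > 65.575 → outlier.
86.6 > 65.575 → outlier.
All remaining values lie within [1.775, 65.575].

78.5, 86.6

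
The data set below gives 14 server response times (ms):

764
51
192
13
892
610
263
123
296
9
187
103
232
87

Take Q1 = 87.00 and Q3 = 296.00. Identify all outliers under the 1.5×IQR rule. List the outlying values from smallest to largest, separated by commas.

610, 764, 892

IQR = Q3 − Q1 = 296.00 − 87.00 = 209.00.
Lower fence = Q1 − 1.5·IQR = 87.00 − 313.50 = -226.50.
Upper fence = Q3 + 1.5·IQR = 296.00 + 313.50 = 609.50.
610 > 609.50 → outlier.
764 > 609.50 → outlier.
892 > 609.50 → outlier.
All remaining values lie within [-226.50, 609.50].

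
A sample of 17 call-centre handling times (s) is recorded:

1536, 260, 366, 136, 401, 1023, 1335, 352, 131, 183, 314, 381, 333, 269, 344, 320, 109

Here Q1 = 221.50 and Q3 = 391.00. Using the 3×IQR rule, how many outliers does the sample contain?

IQR = 169.50; fences at 221.50 − 508.50 = -287.00 and 391.00 + 508.50 = 899.50.
Outside the cutoffs: 1023, 1335, 1536.

3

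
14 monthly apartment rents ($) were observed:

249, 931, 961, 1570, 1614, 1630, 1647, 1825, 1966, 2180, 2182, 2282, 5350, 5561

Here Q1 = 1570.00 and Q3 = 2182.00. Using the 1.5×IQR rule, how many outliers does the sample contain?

3

IQR = 612.00; fences at 1570.00 − 918.00 = 652.00 and 2182.00 + 918.00 = 3100.00.
Outside the cutoffs: 249, 5350, 5561.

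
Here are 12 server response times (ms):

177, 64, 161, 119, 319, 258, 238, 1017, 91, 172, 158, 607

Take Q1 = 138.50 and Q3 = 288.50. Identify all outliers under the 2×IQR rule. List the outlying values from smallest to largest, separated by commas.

607, 1017

IQR = Q3 − Q1 = 288.50 − 138.50 = 150.00.
Lower fence = Q1 − 2·IQR = 138.50 − 300.00 = -161.50.
Upper fence = Q3 + 2·IQR = 288.50 + 300.00 = 588.50.
607 > 588.50 → outlier.
1017 > 588.50 → outlier.
All remaining values lie within [-161.50, 588.50].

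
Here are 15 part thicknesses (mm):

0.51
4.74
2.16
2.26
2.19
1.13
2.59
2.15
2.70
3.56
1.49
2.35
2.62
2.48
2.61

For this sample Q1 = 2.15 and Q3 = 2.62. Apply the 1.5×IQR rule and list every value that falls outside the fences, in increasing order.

0.51, 1.13, 3.56, 4.74

IQR = Q3 − Q1 = 2.62 − 2.15 = 0.47.
Lower fence = Q1 − 1.5·IQR = 2.15 − 0.705 = 1.445.
Upper fence = Q3 + 1.5·IQR = 2.62 + 0.705 = 3.325.
0.51 < 1.445 → outlier.
1.13 < 1.445 → outlier.
3.56 > 3.325 → outlier.
4.74 > 3.325 → outlier.
All remaining values lie within [1.445, 3.325].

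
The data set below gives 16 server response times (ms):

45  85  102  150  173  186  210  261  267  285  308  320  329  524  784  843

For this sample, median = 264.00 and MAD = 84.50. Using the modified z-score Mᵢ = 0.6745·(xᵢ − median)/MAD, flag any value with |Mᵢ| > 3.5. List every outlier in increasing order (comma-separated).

784, 843

|Mᵢ| > 3.5 ⇔ |xᵢ − 264.00| > 3.5·84.50/0.6745 = 438.47.
So outliers lie outside [-174.47, 702.47].
784: M = 4.15 → outlier.
843: M = 4.62 → outlier.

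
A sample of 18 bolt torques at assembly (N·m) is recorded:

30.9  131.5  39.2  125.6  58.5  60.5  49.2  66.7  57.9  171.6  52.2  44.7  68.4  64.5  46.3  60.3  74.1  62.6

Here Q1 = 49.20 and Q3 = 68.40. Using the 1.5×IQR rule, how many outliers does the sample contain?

3

IQR = 19.20; fences at 49.20 − 28.80 = 20.40 and 68.40 + 28.80 = 97.20.
Outside the cutoffs: 125.6, 131.5, 171.6.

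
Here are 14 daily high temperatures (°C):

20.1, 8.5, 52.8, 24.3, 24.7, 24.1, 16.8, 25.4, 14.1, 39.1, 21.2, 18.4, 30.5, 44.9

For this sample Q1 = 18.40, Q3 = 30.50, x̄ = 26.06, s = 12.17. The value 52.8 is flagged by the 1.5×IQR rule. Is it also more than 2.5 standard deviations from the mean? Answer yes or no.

no

z = (52.8 − 26.06) / 12.17 = 2.20.
|z| = 2.20 ≤ 2.5.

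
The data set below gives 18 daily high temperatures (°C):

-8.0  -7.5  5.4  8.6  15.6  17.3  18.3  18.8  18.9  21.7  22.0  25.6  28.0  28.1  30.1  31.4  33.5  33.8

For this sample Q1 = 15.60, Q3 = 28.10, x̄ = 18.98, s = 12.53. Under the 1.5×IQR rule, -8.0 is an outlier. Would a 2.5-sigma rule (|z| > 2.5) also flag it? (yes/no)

z = (-8.0 − 18.98) / 12.53 = -2.15.
|z| = 2.15 ≤ 2.5.

no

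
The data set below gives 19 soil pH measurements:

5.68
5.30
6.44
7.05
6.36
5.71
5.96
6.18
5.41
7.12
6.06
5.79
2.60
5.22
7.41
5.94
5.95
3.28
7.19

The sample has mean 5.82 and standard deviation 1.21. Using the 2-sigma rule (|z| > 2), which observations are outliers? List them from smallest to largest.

Cutoffs at x̄ ± 2s: 5.82 ± 2·1.21 = [3.40, 8.24].
2.60: z = -2.66, |z| > 2 → outlier.
3.28: z = -2.10, |z| > 2 → outlier.
Every other value lies within [3.40, 8.24].

2.60, 3.28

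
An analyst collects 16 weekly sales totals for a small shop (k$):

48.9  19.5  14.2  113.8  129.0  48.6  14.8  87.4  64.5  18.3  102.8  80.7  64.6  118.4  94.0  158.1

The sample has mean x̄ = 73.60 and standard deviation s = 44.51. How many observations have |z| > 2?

0

Cutoffs: x̄ ± 2s = [-15.42, 162.62].
Every value lies within the cutoffs.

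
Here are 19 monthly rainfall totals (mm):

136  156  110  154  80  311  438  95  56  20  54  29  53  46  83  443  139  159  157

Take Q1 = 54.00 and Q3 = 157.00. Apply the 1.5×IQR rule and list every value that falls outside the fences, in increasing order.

438, 443

IQR = Q3 − Q1 = 157.00 − 54.00 = 103.00.
Lower fence = Q1 − 1.5·IQR = 54.00 − 154.50 = -100.50.
Upper fence = Q3 + 1.5·IQR = 157.00 + 154.50 = 311.50.
438 > 311.50 → outlier.
443 > 311.50 → outlier.
All remaining values lie within [-100.50, 311.50].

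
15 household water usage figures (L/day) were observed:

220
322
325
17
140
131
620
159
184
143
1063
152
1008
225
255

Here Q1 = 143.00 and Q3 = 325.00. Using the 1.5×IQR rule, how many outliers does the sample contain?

IQR = 182.00; fences at 143.00 − 273.00 = -130.00 and 325.00 + 273.00 = 598.00.
Outside the cutoffs: 620, 1008, 1063.

3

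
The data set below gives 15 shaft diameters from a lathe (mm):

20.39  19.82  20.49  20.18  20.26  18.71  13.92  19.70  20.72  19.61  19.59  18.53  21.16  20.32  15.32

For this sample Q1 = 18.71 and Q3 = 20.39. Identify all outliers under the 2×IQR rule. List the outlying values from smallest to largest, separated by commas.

IQR = Q3 − Q1 = 20.39 − 18.71 = 1.68.
Lower fence = Q1 − 2·IQR = 18.71 − 3.36 = 15.35.
Upper fence = Q3 + 2·IQR = 20.39 + 3.36 = 23.75.
13.92 < 15.35 → outlier.
15.32 < 15.35 → outlier.
All remaining values lie within [15.35, 23.75].

13.92, 15.32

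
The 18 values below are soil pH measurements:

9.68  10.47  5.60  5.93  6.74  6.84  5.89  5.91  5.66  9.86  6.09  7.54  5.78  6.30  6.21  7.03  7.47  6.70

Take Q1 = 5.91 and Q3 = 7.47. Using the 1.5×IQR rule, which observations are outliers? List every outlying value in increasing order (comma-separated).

IQR = Q3 − Q1 = 7.47 − 5.91 = 1.56.
Lower fence = Q1 − 1.5·IQR = 5.91 − 2.34 = 3.57.
Upper fence = Q3 + 1.5·IQR = 7.47 + 2.34 = 9.81.
9.86 > 9.81 → outlier.
10.47 > 9.81 → outlier.
All remaining values lie within [3.57, 9.81].

9.86, 10.47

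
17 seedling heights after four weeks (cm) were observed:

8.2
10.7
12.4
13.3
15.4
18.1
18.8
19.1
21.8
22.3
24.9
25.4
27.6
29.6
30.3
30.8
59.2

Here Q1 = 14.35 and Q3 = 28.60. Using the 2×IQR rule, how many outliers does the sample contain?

1

IQR = 14.25; fences at 14.35 − 28.50 = -14.15 and 28.60 + 28.50 = 57.10.
Outside the cutoffs: 59.2.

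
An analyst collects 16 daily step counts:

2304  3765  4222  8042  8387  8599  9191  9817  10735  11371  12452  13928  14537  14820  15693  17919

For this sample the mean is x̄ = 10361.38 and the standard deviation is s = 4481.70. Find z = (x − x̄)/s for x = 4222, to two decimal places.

z = (4222 − 10361.38) / 4481.70 = -1.37.

-1.37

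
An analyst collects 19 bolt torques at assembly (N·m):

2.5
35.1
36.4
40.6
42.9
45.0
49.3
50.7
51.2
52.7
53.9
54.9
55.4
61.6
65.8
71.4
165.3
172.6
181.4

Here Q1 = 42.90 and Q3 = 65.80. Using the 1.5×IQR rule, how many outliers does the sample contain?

IQR = 22.90; fences at 42.90 − 34.35 = 8.55 and 65.80 + 34.35 = 100.15.
Outside the cutoffs: 2.5, 165.3, 172.6, 181.4.

4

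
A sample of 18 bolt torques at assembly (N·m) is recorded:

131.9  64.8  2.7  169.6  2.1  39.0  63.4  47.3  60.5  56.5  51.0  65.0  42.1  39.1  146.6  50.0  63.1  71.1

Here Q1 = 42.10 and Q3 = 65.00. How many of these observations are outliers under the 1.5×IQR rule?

IQR = 22.90; fences at 42.10 − 34.35 = 7.75 and 65.00 + 34.35 = 99.35.
Outside the cutoffs: 2.1, 2.7, 131.9, 146.6, 169.6.

5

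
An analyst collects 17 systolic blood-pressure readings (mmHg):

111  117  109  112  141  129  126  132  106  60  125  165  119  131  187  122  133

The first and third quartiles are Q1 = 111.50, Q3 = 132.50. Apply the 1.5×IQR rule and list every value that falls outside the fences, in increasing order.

60, 165, 187

IQR = Q3 − Q1 = 132.50 − 111.50 = 21.00.
Lower fence = Q1 − 1.5·IQR = 111.50 − 31.50 = 80.00.
Upper fence = Q3 + 1.5·IQR = 132.50 + 31.50 = 164.00.
60 < 80.00 → outlier.
165 > 164.00 → outlier.
187 > 164.00 → outlier.
All remaining values lie within [80.00, 164.00].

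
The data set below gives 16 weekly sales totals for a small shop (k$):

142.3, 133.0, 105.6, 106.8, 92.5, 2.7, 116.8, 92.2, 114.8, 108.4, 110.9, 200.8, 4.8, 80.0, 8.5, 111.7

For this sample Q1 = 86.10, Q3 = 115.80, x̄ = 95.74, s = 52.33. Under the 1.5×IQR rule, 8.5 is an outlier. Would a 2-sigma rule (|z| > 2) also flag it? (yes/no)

z = (8.5 − 95.74) / 52.33 = -1.67.
|z| = 1.67 ≤ 2.

no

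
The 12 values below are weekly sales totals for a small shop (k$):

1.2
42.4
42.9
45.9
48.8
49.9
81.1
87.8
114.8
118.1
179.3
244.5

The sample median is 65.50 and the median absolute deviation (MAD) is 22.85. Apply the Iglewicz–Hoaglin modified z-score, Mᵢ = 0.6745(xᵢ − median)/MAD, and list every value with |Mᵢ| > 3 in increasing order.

|Mᵢ| > 3 ⇔ |xᵢ − 65.50| > 3·22.85/0.6745 = 101.63.
So outliers lie outside [-36.13, 167.13].
179.3: M = 3.36 → outlier.
244.5: M = 5.28 → outlier.

179.3, 244.5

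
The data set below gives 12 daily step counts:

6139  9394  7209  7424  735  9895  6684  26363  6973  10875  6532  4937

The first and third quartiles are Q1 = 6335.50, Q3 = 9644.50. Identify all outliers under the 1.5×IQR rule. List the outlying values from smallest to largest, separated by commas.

735, 26363

IQR = Q3 − Q1 = 9644.50 − 6335.50 = 3309.00.
Lower fence = Q1 − 1.5·IQR = 6335.50 − 4963.50 = 1372.00.
Upper fence = Q3 + 1.5·IQR = 9644.50 + 4963.50 = 14608.00.
735 < 1372.00 → outlier.
26363 > 14608.00 → outlier.
All remaining values lie within [1372.00, 14608.00].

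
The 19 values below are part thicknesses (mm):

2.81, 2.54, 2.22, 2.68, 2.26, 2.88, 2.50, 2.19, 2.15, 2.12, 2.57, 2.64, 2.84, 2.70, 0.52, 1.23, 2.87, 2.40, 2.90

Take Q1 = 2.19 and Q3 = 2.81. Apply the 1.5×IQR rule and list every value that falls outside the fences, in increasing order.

IQR = Q3 − Q1 = 2.81 − 2.19 = 0.62.
Lower fence = Q1 − 1.5·IQR = 2.19 − 0.93 = 1.26.
Upper fence = Q3 + 1.5·IQR = 2.81 + 0.93 = 3.74.
0.52 < 1.26 → outlier.
1.23 < 1.26 → outlier.
All remaining values lie within [1.26, 3.74].

0.52, 1.23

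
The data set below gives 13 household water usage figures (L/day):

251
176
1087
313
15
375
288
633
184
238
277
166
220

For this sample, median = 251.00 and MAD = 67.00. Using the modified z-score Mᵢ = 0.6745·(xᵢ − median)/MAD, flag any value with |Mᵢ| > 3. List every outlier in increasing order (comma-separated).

633, 1087

|Mᵢ| > 3 ⇔ |xᵢ − 251.00| > 3·67.00/0.6745 = 298.00.
So outliers lie outside [-47.00, 549.00].
633: M = 3.85 → outlier.
1087: M = 8.42 → outlier.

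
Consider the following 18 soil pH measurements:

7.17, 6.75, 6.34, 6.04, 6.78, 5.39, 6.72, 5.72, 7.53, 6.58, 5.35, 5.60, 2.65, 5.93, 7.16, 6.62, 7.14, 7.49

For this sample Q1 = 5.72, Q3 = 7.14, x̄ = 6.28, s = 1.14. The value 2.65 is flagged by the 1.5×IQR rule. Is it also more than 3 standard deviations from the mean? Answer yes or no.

yes

z = (2.65 − 6.28) / 1.14 = -3.18.
|z| = 3.18 > 3.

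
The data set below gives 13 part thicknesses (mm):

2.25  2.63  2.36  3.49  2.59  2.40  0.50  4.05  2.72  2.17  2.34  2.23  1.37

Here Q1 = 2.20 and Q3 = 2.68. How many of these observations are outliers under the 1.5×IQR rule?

4

IQR = 0.48; fences at 2.20 − 0.72 = 1.48 and 2.68 + 0.72 = 3.40.
Outside the cutoffs: 0.50, 1.37, 3.49, 4.05.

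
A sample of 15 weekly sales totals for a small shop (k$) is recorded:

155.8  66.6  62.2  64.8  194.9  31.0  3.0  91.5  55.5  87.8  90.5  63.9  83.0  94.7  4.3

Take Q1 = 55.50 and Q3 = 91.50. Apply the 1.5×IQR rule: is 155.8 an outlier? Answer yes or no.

yes

IQR = Q3 − Q1 = 91.50 − 55.50 = 36.00.
Lower fence = Q1 − 1.5·IQR = 55.50 − 54.00 = 1.50.
Upper fence = Q3 + 1.5·IQR = 91.50 + 54.00 = 145.50.
155.8 lies above the upper fence.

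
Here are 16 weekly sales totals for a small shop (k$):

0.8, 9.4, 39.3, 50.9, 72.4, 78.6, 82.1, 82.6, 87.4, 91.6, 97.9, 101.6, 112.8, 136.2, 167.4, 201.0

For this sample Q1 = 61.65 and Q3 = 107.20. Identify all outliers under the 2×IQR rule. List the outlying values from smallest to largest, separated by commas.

201.0

IQR = Q3 − Q1 = 107.20 − 61.65 = 45.55.
Lower fence = Q1 − 2·IQR = 61.65 − 91.10 = -29.45.
Upper fence = Q3 + 2·IQR = 107.20 + 91.10 = 198.30.
201.0 > 198.30 → outlier.
All remaining values lie within [-29.45, 198.30].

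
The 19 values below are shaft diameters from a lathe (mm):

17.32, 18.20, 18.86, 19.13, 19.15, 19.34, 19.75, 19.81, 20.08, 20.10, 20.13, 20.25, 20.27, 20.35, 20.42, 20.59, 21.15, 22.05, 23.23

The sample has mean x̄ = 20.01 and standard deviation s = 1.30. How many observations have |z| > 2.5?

0

Cutoffs: x̄ ± 2.5s = [16.76, 23.26].
Every value lies within the cutoffs.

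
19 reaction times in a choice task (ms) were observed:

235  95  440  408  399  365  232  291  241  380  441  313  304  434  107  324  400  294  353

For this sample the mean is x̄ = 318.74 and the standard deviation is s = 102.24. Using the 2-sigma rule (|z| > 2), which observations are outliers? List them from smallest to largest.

Cutoffs at x̄ ± 2s: 318.74 ± 2·102.24 = [114.26, 523.22].
95: z = -2.19, |z| > 2 → outlier.
107: z = -2.07, |z| > 2 → outlier.
Every other value lies within [114.26, 523.22].

95, 107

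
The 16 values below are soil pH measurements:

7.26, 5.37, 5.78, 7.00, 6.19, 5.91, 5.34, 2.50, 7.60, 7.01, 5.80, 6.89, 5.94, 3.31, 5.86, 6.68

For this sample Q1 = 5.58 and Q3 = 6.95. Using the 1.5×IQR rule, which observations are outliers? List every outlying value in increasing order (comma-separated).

IQR = Q3 − Q1 = 6.95 − 5.58 = 1.37.
Lower fence = Q1 − 1.5·IQR = 5.58 − 2.055 = 3.525.
Upper fence = Q3 + 1.5·IQR = 6.95 + 2.055 = 9.005.
2.50 < 3.525 → outlier.
3.31 < 3.525 → outlier.
All remaining values lie within [3.525, 9.005].

2.50, 3.31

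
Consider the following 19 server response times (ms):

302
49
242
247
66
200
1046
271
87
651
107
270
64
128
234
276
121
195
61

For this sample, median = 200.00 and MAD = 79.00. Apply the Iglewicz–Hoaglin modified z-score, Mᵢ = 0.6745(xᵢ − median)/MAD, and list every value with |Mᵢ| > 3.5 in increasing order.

|Mᵢ| > 3.5 ⇔ |xᵢ − 200.00| > 3.5·79.00/0.6745 = 409.93.
So outliers lie outside [-209.93, 609.93].
651: M = 3.85 → outlier.
1046: M = 7.22 → outlier.

651, 1046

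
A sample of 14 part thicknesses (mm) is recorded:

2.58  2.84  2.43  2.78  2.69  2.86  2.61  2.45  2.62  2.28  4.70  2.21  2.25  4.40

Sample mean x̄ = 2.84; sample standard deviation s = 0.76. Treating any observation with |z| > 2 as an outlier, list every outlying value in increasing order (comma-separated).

4.40, 4.70

Cutoffs at x̄ ± 2s: 2.84 ± 2·0.76 = [1.32, 4.36].
4.40: z = 2.05, |z| > 2 → outlier.
4.70: z = 2.45, |z| > 2 → outlier.
Every other value lies within [1.32, 4.36].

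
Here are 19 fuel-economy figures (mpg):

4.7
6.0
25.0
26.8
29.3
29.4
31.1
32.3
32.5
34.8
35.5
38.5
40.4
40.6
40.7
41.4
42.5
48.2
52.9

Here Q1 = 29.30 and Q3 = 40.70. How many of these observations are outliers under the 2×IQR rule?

2

IQR = 11.40; fences at 29.30 − 22.80 = 6.50 and 40.70 + 22.80 = 63.50.
Outside the cutoffs: 4.7, 6.0.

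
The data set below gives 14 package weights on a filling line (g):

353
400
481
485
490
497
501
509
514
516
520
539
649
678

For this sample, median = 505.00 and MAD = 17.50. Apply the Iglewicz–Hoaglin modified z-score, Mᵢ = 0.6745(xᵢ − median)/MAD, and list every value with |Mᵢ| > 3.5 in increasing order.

353, 400, 649, 678

|Mᵢ| > 3.5 ⇔ |xᵢ − 505.00| > 3.5·17.50/0.6745 = 90.81.
So outliers lie outside [414.19, 595.81].
353: M = -5.86 → outlier.
400: M = -4.05 → outlier.
649: M = 5.55 → outlier.
678: M = 6.67 → outlier.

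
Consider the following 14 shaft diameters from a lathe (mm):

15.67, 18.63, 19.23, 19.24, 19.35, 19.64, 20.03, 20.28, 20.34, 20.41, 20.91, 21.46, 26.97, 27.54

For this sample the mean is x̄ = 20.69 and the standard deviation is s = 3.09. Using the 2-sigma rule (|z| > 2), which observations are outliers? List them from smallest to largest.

Cutoffs at x̄ ± 2s: 20.69 ± 2·3.09 = [14.51, 26.87].
26.97: z = 2.03, |z| > 2 → outlier.
27.54: z = 2.22, |z| > 2 → outlier.
Every other value lies within [14.51, 26.87].

26.97, 27.54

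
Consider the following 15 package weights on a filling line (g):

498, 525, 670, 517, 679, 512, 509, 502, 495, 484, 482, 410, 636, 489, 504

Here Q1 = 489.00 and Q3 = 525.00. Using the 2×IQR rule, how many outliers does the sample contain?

IQR = 36.00; fences at 489.00 − 72.00 = 417.00 and 525.00 + 72.00 = 597.00.
Outside the cutoffs: 410, 636, 670, 679.

4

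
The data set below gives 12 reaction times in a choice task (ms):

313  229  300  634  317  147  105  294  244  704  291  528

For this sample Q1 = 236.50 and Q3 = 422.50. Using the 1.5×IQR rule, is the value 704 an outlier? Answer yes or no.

IQR = Q3 − Q1 = 422.50 − 236.50 = 186.00.
Lower fence = Q1 − 1.5·IQR = 236.50 − 279.00 = -42.50.
Upper fence = Q3 + 1.5·IQR = 422.50 + 279.00 = 701.50.
704 lies above the upper fence.

yes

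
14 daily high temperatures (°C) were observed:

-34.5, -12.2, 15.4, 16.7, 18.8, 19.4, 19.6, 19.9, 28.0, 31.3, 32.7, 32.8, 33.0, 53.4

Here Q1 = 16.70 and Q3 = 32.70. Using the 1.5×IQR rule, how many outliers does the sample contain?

2

IQR = 16.00; fences at 16.70 − 24.00 = -7.30 and 32.70 + 24.00 = 56.70.
Outside the cutoffs: -34.5, -12.2.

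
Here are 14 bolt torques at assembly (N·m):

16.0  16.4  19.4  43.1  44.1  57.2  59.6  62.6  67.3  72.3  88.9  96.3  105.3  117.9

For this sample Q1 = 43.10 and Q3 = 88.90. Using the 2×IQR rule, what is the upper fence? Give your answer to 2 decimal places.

180.50

IQR = Q3 − Q1 = 88.90 − 43.10 = 45.80.
Lower fence = Q1 − 2·IQR = 43.10 − 91.60 = -48.50.
Upper fence = Q3 + 2·IQR = 88.90 + 91.60 = 180.50.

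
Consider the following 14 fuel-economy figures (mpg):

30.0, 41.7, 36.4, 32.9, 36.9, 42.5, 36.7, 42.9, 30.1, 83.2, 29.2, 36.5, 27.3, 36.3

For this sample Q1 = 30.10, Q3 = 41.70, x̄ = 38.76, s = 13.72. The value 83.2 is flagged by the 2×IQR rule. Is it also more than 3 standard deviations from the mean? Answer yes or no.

z = (83.2 − 38.76) / 13.72 = 3.24.
|z| = 3.24 > 3.

yes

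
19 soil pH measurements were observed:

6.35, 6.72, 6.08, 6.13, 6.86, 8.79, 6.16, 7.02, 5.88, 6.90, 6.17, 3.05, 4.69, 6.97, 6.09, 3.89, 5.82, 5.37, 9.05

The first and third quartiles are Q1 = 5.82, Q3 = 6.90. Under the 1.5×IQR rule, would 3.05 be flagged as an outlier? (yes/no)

yes

IQR = Q3 − Q1 = 6.90 − 5.82 = 1.08.
Lower fence = Q1 − 1.5·IQR = 5.82 − 1.62 = 4.20.
Upper fence = Q3 + 1.5·IQR = 6.90 + 1.62 = 8.52.
3.05 lies below the lower fence.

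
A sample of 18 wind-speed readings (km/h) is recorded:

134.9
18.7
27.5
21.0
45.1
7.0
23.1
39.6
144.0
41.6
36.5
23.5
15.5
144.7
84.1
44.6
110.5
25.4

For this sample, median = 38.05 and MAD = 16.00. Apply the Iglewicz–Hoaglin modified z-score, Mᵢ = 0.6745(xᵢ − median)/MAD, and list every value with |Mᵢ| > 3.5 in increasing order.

|Mᵢ| > 3.5 ⇔ |xᵢ − 38.05| > 3.5·16.00/0.6745 = 83.02.
So outliers lie outside [-44.97, 121.07].
134.9: M = 4.08 → outlier.
144.0: M = 4.47 → outlier.
144.7: M = 4.50 → outlier.

134.9, 144.0, 144.7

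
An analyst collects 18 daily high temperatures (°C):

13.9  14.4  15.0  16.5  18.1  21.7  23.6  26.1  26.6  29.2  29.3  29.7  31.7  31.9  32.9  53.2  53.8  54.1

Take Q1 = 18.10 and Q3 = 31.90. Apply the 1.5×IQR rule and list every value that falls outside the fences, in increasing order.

IQR = Q3 − Q1 = 31.90 − 18.10 = 13.80.
Lower fence = Q1 − 1.5·IQR = 18.10 − 20.70 = -2.60.
Upper fence = Q3 + 1.5·IQR = 31.90 + 20.70 = 52.60.
53.2 > 52.60 → outlier.
53.8 > 52.60 → outlier.
54.1 > 52.60 → outlier.
All remaining values lie within [-2.60, 52.60].

53.2, 53.8, 54.1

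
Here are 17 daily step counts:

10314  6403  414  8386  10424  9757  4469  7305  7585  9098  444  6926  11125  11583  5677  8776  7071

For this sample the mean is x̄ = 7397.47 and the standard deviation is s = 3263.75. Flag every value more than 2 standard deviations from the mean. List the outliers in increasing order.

414, 444

Cutoffs at x̄ ± 2s: 7397.47 ± 2·3263.75 = [869.97, 13924.97].
414: z = -2.14, |z| > 2 → outlier.
444: z = -2.13, |z| > 2 → outlier.
Every other value lies within [869.97, 13924.97].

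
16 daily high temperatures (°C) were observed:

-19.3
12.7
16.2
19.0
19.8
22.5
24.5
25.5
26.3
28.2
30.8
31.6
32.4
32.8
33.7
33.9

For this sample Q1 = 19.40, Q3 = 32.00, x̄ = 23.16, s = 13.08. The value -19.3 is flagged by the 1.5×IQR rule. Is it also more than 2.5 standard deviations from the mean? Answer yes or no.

yes

z = (-19.3 − 23.16) / 13.08 = -3.25.
|z| = 3.25 > 2.5.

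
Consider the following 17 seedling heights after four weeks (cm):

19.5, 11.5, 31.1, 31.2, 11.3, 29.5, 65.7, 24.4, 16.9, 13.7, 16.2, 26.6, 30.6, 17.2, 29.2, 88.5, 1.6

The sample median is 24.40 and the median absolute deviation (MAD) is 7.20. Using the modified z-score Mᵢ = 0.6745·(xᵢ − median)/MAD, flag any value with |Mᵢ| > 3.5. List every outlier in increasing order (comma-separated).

65.7, 88.5

|Mᵢ| > 3.5 ⇔ |xᵢ − 24.40| > 3.5·7.20/0.6745 = 37.36.
So outliers lie outside [-12.96, 61.76].
65.7: M = 3.87 → outlier.
88.5: M = 6.00 → outlier.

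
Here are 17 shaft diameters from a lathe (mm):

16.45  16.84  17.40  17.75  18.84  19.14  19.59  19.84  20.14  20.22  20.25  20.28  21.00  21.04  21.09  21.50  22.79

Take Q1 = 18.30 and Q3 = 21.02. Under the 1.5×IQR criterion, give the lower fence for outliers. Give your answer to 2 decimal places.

14.22

IQR = Q3 − Q1 = 21.02 − 18.30 = 2.72.
Lower fence = Q1 − 1.5·IQR = 18.30 − 4.08 = 14.22.
Upper fence = Q3 + 1.5·IQR = 21.02 + 4.08 = 25.10.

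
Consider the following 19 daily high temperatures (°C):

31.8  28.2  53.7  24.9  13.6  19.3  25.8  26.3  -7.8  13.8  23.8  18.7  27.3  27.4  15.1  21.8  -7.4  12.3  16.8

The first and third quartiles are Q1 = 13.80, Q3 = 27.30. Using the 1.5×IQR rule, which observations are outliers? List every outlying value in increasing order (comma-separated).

-7.8, -7.4, 53.7

IQR = Q3 − Q1 = 27.30 − 13.80 = 13.50.
Lower fence = Q1 − 1.5·IQR = 13.80 − 20.25 = -6.45.
Upper fence = Q3 + 1.5·IQR = 27.30 + 20.25 = 47.55.
-7.8 < -6.45 → outlier.
-7.4 < -6.45 → outlier.
53.7 > 47.55 → outlier.
All remaining values lie within [-6.45, 47.55].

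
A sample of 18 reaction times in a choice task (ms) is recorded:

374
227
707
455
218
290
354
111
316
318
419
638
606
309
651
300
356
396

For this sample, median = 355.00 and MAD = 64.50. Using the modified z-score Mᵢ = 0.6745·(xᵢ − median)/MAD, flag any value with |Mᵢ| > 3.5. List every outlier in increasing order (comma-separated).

707

|Mᵢ| > 3.5 ⇔ |xᵢ − 355.00| > 3.5·64.50/0.6745 = 334.69.
So outliers lie outside [20.31, 689.69].
707: M = 3.68 → outlier.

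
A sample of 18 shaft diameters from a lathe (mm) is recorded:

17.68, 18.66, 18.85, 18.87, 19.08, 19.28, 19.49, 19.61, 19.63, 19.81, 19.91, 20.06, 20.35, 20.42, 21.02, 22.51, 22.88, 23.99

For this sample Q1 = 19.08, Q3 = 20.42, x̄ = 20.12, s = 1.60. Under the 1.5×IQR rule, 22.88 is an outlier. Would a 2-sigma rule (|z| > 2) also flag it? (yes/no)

no

z = (22.88 − 20.12) / 1.60 = 1.72.
|z| = 1.72 ≤ 2.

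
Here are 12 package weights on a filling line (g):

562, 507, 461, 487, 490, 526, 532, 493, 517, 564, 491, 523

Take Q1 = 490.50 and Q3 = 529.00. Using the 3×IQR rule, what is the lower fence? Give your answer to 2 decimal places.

IQR = Q3 − Q1 = 529.00 − 490.50 = 38.50.
Lower fence = Q1 − 3·IQR = 490.50 − 115.50 = 375.00.
Upper fence = Q3 + 3·IQR = 529.00 + 115.50 = 644.50.

375.00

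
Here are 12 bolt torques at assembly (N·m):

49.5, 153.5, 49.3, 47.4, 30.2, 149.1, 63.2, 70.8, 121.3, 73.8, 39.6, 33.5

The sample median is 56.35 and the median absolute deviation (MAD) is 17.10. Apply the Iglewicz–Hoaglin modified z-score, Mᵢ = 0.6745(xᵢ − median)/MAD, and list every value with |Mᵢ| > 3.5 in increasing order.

149.1, 153.5

|Mᵢ| > 3.5 ⇔ |xᵢ − 56.35| > 3.5·17.10/0.6745 = 88.73.
So outliers lie outside [-32.38, 145.08].
149.1: M = 3.66 → outlier.
153.5: M = 3.83 → outlier.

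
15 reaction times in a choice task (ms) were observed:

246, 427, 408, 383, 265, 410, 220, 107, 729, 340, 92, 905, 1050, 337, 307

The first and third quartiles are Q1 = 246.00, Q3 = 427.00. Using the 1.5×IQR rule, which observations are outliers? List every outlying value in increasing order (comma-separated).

IQR = Q3 − Q1 = 427.00 − 246.00 = 181.00.
Lower fence = Q1 − 1.5·IQR = 246.00 − 271.50 = -25.50.
Upper fence = Q3 + 1.5·IQR = 427.00 + 271.50 = 698.50.
729 > 698.50 → outlier.
905 > 698.50 → outlier.
1050 > 698.50 → outlier.
All remaining values lie within [-25.50, 698.50].

729, 905, 1050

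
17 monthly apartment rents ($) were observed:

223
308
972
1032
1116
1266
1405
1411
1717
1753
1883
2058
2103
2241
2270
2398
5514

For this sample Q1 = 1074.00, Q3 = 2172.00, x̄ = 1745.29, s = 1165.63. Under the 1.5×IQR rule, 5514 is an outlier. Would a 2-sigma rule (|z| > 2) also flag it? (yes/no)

yes

z = (5514 − 1745.29) / 1165.63 = 3.23.
|z| = 3.23 > 2.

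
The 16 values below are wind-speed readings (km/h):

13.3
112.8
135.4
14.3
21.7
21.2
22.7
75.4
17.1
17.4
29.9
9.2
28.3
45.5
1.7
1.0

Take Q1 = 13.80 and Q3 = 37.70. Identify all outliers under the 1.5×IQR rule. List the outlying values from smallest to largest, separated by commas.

IQR = Q3 − Q1 = 37.70 − 13.80 = 23.90.
Lower fence = Q1 − 1.5·IQR = 13.80 − 35.85 = -22.05.
Upper fence = Q3 + 1.5·IQR = 37.70 + 35.85 = 73.55.
75.4 > 73.55 → outlier.
112.8 > 73.55 → outlier.
135.4 > 73.55 → outlier.
All remaining values lie within [-22.05, 73.55].

75.4, 112.8, 135.4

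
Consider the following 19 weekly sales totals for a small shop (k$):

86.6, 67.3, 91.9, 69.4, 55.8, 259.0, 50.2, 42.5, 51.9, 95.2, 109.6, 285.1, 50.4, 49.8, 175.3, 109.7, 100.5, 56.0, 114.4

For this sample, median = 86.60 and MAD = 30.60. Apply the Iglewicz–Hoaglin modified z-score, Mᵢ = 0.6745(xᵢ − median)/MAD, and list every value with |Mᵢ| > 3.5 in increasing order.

|Mᵢ| > 3.5 ⇔ |xᵢ − 86.60| > 3.5·30.60/0.6745 = 158.78.
So outliers lie outside [-72.18, 245.38].
259.0: M = 3.80 → outlier.
285.1: M = 4.38 → outlier.

259.0, 285.1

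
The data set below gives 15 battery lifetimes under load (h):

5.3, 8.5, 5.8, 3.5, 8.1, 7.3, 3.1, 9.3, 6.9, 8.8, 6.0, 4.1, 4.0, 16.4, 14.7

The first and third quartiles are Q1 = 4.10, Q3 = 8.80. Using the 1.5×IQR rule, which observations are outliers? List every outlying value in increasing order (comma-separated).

IQR = Q3 − Q1 = 8.80 − 4.10 = 4.70.
Lower fence = Q1 − 1.5·IQR = 4.10 − 7.05 = -2.95.
Upper fence = Q3 + 1.5·IQR = 8.80 + 7.05 = 15.85.
16.4 > 15.85 → outlier.
All remaining values lie within [-2.95, 15.85].

16.4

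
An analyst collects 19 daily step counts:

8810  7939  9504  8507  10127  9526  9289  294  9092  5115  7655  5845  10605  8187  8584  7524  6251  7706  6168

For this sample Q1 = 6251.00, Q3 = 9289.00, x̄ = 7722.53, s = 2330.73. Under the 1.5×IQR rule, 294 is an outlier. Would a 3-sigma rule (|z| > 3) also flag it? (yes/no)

z = (294 − 7722.53) / 2330.73 = -3.19.
|z| = 3.19 > 3.

yes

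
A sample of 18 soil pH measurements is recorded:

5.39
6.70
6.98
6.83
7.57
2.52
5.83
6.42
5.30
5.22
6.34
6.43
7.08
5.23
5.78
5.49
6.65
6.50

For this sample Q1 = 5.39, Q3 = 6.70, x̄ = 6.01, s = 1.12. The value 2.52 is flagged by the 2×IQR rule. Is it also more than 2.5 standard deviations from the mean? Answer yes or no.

z = (2.52 − 6.01) / 1.12 = -3.12.
|z| = 3.12 > 2.5.

yes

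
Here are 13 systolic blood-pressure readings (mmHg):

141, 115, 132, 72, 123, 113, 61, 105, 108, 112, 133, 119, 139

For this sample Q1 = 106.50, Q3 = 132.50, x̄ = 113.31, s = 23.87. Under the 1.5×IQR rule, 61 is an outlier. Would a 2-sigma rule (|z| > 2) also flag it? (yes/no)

z = (61 − 113.31) / 23.87 = -2.19.
|z| = 2.19 > 2.

yes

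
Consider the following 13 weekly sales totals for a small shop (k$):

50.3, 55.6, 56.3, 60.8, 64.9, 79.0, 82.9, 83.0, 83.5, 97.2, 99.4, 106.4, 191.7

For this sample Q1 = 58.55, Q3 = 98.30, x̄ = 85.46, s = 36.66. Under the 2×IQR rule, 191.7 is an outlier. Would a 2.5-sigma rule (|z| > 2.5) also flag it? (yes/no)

z = (191.7 − 85.46) / 36.66 = 2.90.
|z| = 2.90 > 2.5.

yes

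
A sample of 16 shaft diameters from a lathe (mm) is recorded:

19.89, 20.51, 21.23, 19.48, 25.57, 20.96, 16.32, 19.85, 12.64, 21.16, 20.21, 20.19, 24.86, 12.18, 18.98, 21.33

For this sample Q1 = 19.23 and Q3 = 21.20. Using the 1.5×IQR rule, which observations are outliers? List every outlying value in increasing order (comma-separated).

12.18, 12.64, 24.86, 25.57

IQR = Q3 − Q1 = 21.20 − 19.23 = 1.97.
Lower fence = Q1 − 1.5·IQR = 19.23 − 2.955 = 16.275.
Upper fence = Q3 + 1.5·IQR = 21.20 + 2.955 = 24.155.
12.18 < 16.275 → outlier.
12.64 < 16.275 → outlier.
24.86 > 24.155 → outlier.
25.57 > 24.155 → outlier.
All remaining values lie within [16.275, 24.155].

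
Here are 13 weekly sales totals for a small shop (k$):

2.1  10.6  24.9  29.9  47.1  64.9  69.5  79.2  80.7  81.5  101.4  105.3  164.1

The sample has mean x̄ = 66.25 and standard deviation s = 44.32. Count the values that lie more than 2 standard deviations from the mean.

Cutoffs: x̄ ± 2s = [-22.39, 154.89].
Outside the cutoffs: 164.1.

1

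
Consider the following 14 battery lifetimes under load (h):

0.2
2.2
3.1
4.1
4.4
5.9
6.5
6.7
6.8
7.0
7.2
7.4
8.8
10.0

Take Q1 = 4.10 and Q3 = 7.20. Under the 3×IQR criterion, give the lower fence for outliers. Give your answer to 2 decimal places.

IQR = Q3 − Q1 = 7.20 − 4.10 = 3.10.
Lower fence = Q1 − 3·IQR = 4.10 − 9.30 = -5.20.
Upper fence = Q3 + 3·IQR = 7.20 + 9.30 = 16.50.

-5.20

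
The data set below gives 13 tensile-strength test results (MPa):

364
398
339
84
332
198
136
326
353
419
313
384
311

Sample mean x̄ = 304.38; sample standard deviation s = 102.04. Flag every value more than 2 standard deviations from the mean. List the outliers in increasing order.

Cutoffs at x̄ ± 2s: 304.38 ± 2·102.04 = [100.30, 508.46].
84: z = -2.16, |z| > 2 → outlier.
Every other value lies within [100.30, 508.46].

84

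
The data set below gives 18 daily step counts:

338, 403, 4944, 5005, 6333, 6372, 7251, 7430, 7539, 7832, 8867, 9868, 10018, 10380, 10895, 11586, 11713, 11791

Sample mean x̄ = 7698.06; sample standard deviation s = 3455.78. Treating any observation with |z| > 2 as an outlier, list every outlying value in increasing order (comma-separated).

Cutoffs at x̄ ± 2s: 7698.06 ± 2·3455.78 = [786.50, 14609.62].
338: z = -2.13, |z| > 2 → outlier.
403: z = -2.11, |z| > 2 → outlier.
Every other value lies within [786.50, 14609.62].

338, 403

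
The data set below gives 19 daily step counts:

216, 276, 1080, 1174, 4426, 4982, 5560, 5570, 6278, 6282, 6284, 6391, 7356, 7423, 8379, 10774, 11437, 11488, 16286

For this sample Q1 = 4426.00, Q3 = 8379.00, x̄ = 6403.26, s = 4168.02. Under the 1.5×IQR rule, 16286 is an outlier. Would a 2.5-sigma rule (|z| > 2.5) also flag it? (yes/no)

no

z = (16286 − 6403.26) / 4168.02 = 2.37.
|z| = 2.37 ≤ 2.5.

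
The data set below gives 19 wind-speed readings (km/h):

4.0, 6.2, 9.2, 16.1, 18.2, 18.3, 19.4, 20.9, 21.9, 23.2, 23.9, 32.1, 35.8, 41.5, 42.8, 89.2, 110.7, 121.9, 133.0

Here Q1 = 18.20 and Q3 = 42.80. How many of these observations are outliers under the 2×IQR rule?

IQR = 24.60; fences at 18.20 − 49.20 = -31.00 and 42.80 + 49.20 = 92.00.
Outside the cutoffs: 110.7, 121.9, 133.0.

3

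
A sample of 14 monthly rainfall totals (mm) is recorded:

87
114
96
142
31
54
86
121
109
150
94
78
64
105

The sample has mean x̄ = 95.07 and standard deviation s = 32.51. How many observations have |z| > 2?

Cutoffs: x̄ ± 2s = [30.05, 160.09].
Every value lies within the cutoffs.

0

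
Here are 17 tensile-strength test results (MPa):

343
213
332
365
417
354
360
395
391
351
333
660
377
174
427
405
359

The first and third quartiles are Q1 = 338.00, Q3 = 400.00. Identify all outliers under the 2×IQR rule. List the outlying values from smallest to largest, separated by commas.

IQR = Q3 − Q1 = 400.00 − 338.00 = 62.00.
Lower fence = Q1 − 2·IQR = 338.00 − 124.00 = 214.00.
Upper fence = Q3 + 2·IQR = 400.00 + 124.00 = 524.00.
174 < 214.00 → outlier.
213 < 214.00 → outlier.
660 > 524.00 → outlier.
All remaining values lie within [214.00, 524.00].

174, 213, 660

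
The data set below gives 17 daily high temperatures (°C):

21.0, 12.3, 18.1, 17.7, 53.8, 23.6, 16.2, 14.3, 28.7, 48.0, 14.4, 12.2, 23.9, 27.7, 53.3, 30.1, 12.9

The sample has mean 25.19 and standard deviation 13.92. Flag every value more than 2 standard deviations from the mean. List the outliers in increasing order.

53.3, 53.8

Cutoffs at x̄ ± 2s: 25.19 ± 2·13.92 = [-2.65, 53.03].
53.3: z = 2.02, |z| > 2 → outlier.
53.8: z = 2.06, |z| > 2 → outlier.
Every other value lies within [-2.65, 53.03].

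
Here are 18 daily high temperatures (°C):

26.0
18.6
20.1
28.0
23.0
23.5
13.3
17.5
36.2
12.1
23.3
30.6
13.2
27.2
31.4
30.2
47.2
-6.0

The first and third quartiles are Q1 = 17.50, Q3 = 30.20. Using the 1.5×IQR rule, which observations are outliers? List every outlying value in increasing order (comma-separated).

IQR = Q3 − Q1 = 30.20 − 17.50 = 12.70.
Lower fence = Q1 − 1.5·IQR = 17.50 − 19.05 = -1.55.
Upper fence = Q3 + 1.5·IQR = 30.20 + 19.05 = 49.25.
-6.0 < -1.55 → outlier.
All remaining values lie within [-1.55, 49.25].

-6.0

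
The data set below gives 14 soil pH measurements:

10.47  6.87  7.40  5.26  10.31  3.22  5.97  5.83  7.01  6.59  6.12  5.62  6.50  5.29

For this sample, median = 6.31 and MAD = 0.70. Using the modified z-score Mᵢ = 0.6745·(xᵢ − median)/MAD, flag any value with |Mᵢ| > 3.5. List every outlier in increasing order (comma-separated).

|Mᵢ| > 3.5 ⇔ |xᵢ − 6.31| > 3.5·0.70/0.6745 = 3.63.
So outliers lie outside [2.68, 9.94].
10.31: M = 3.85 → outlier.
10.47: M = 4.01 → outlier.

10.31, 10.47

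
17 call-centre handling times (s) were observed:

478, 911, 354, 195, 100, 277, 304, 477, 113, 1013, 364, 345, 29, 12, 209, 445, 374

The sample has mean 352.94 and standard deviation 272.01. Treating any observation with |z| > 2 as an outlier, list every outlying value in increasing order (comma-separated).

911, 1013

Cutoffs at x̄ ± 2s: 352.94 ± 2·272.01 = [-191.08, 896.96].
911: z = 2.05, |z| > 2 → outlier.
1013: z = 2.43, |z| > 2 → outlier.
Every other value lies within [-191.08, 896.96].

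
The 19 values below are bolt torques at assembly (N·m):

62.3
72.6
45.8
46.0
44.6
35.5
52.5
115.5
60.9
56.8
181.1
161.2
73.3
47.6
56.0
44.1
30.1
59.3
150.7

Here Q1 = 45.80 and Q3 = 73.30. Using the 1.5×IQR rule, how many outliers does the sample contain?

IQR = 27.50; fences at 45.80 − 41.25 = 4.55 and 73.30 + 41.25 = 114.55.
Outside the cutoffs: 115.5, 150.7, 161.2, 181.1.

4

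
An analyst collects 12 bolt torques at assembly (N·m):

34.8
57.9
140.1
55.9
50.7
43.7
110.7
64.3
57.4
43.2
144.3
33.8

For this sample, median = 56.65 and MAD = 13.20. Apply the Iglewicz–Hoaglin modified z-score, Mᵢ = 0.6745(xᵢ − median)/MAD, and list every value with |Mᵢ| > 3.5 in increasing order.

|Mᵢ| > 3.5 ⇔ |xᵢ − 56.65| > 3.5·13.20/0.6745 = 68.50.
So outliers lie outside [-11.85, 125.15].
140.1: M = 4.26 → outlier.
144.3: M = 4.48 → outlier.

140.1, 144.3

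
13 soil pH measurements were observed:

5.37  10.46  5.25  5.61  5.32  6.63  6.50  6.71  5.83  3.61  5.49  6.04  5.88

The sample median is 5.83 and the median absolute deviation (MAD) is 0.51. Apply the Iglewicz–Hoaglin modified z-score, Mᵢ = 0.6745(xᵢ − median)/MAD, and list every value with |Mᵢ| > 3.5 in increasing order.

10.46

|Mᵢ| > 3.5 ⇔ |xᵢ − 5.83| > 3.5·0.51/0.6745 = 2.65.
So outliers lie outside [3.18, 8.48].
10.46: M = 6.12 → outlier.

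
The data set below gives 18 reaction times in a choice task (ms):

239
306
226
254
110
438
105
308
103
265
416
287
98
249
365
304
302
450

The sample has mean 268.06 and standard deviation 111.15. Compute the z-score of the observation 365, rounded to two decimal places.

z = (365 − 268.06) / 111.15 = 0.87.

0.87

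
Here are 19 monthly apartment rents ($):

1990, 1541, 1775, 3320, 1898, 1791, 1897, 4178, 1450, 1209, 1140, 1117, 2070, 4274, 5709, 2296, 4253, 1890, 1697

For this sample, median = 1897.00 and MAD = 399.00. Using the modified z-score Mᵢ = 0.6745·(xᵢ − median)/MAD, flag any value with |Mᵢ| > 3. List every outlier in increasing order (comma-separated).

|Mᵢ| > 3 ⇔ |xᵢ − 1897.00| > 3·399.00/0.6745 = 1774.65.
So outliers lie outside [122.35, 3671.65].
4178: M = 3.86 → outlier.
4253: M = 3.98 → outlier.
4274: M = 4.02 → outlier.
5709: M = 6.44 → outlier.

4178, 4253, 4274, 5709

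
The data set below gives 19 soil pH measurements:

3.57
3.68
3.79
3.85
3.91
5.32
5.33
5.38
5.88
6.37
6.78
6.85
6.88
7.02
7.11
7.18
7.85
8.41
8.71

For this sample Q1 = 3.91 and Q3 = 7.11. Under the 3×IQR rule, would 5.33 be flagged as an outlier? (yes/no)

no

IQR = Q3 − Q1 = 7.11 − 3.91 = 3.20.
Lower fence = Q1 − 3·IQR = 3.91 − 9.60 = -5.69.
Upper fence = Q3 + 3·IQR = 7.11 + 9.60 = 16.71.
5.33 lies within [-5.69, 16.71].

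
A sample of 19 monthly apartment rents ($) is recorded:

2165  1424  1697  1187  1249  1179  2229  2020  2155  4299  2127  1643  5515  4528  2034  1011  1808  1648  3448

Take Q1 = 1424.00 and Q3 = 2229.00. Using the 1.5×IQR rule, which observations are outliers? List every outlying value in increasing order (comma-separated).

3448, 4299, 4528, 5515

IQR = Q3 − Q1 = 2229.00 − 1424.00 = 805.00.
Lower fence = Q1 − 1.5·IQR = 1424.00 − 1207.50 = 216.50.
Upper fence = Q3 + 1.5·IQR = 2229.00 + 1207.50 = 3436.50.
3448 > 3436.50 → outlier.
4299 > 3436.50 → outlier.
4528 > 3436.50 → outlier.
5515 > 3436.50 → outlier.
All remaining values lie within [216.50, 3436.50].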